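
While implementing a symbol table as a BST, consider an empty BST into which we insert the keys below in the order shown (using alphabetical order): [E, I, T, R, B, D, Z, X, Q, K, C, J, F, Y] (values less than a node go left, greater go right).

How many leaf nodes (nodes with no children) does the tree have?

Resulting structure (node: left, right):
  E: L=B, R=I
  I: L=F, R=T
  T: L=R, R=Z
  R: L=Q, R=–
  B: L=–, R=D
  D: L=C, R=–
  Z: L=X, R=–
  X: L=–, R=Y
  Q: L=K, R=–
  K: L=J, R=–
  C: L=–, R=–
  J: L=–, R=–
  F: L=–, R=–
  Y: L=–, R=–

Leaves: C, F, J, Y — 4 in total.

4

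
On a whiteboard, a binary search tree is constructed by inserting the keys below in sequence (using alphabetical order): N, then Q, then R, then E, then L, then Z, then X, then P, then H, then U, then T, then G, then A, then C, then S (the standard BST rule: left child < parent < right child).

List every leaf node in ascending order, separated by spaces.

C G P S

N: root
Q: right child of N (depth 1)
R: right child of Q (depth 2)
E: left child of N (depth 1)
L: right child of E (depth 2)
Z: right child of R (depth 3)
X: left child of Z (depth 4)
P: left child of Q (depth 2)
H: left child of L (depth 3)
U: left child of X (depth 5)
T: left child of U (depth 6)
G: left child of H (depth 4)
A: left child of E (depth 2)
C: right child of A (depth 3)
S: left child of T (depth 7)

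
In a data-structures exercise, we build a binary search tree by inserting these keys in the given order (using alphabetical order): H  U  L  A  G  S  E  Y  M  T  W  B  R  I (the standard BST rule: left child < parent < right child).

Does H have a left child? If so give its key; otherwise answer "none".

Insert H: tree is empty, so H becomes the root.
Insert U: U > H → go right. Place as right child of H.
Insert L: L > H → go right; L < U → go left. Place as left child of U.
Insert A: A < H → go left. Place as left child of H.
Insert G: G < H → go left; G > A → go right. Place as right child of A.
Insert S: S > H → go right; S < U → go left; S > L → go right. Place as right child of L.
Insert E: E < H → go left; E > A → go right; E < G → go left. Place as left child of G.
Insert Y: Y > H → go right; Y > U → go right. Place as right child of U.
Insert M: M > H → go right; M < U → go left; M > L → go right; M < S → go left. Place as left child of S.
Insert T: T > H → go right; T < U → go left; T > L → go right; T > S → go right. Place as right child of S.
Insert W: W > H → go right; W > U → go right; W < Y → go left. Place as left child of Y.
Insert B: B < H → go left; B > A → go right; B < G → go left; B < E → go left. Place as left child of E.
Insert R: R > H → go right; R < U → go left; R > L → go right; R < S → go left; R > M → go right. Place as right child of M.
Insert I: I > H → go right; I < U → go left; I < L → go left. Place as left child of L.

A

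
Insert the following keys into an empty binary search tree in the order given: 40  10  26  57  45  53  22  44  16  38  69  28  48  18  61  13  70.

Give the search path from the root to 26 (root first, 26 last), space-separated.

Resulting structure (node: left, right):
  40: L=10, R=57
  10: L=–, R=26
  26: L=22, R=38
  57: L=45, R=69
  45: L=44, R=53
  53: L=48, R=–
  22: L=16, R=–
  44: L=–, R=–
  16: L=13, R=18
  38: L=28, R=–
  69: L=61, R=70
  28: L=–, R=–
  48: L=–, R=–
  18: L=–, R=–
  61: L=–, R=–
  13: L=–, R=–
  70: L=–, R=–

40 10 26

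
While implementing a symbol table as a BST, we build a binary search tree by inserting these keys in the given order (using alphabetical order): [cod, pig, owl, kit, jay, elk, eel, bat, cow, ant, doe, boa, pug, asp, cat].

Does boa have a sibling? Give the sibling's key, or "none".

ant

Insert cod: tree is empty, so cod becomes the root.
Insert pig: pig > cod → go right. Place as right child of cod.
Insert owl: owl > cod → go right; owl < pig → go left. Place as left child of pig.
Insert kit: kit > cod → go right; kit < pig → go left; kit < owl → go left. Place as left child of owl.
Insert jay: jay > cod → go right; jay < pig → go left; jay < owl → go left; jay < kit → go left. Place as left child of kit.
Insert elk: elk > cod → go right; elk < pig → go left; elk < owl → go left; elk < kit → go left; elk < jay → go left. Place as left child of jay.
Insert eel: eel > cod → go right; eel < pig → go left; eel < owl → go left; eel < kit → go left; eel < jay → go left; eel < elk → go left. Place as left child of elk.
Insert bat: bat < cod → go left. Place as left child of cod.
Insert cow: cow > cod → go right; cow < pig → go left; cow < owl → go left; cow < kit → go left; cow < jay → go left; cow < elk → go left; cow < eel → go left. Place as left child of eel.
Insert ant: ant < cod → go left; ant < bat → go left. Place as left child of bat.
Insert doe: doe > cod → go right; doe < pig → go left; doe < owl → go left; doe < kit → go left; doe < jay → go left; doe < elk → go left; doe < eel → go left; doe > cow → go right. Place as right child of cow.
Insert boa: boa < cod → go left; boa > bat → go right. Place as right child of bat.
Insert pug: pug > cod → go right; pug > pig → go right. Place as right child of pig.
Insert asp: asp < cod → go left; asp < bat → go left; asp > ant → go right. Place as right child of ant.
Insert cat: cat < cod → go left; cat > bat → go right; cat > boa → go right. Place as right child of boa.

boa's parent is bat; the other child of bat is ant.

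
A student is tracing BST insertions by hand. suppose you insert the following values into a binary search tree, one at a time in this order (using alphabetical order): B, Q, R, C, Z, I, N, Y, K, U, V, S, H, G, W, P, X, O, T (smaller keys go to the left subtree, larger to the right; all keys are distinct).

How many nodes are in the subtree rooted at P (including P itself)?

Insert B: tree is empty, so B becomes the root.
Insert Q: Q > B → go right. Place as right child of B.
Insert R: R > B → go right; R > Q → go right. Place as right child of Q.
Insert C: C > B → go right; C < Q → go left. Place as left child of Q.
Insert Z: Z > B → go right; Z > Q → go right; Z > R → go right. Place as right child of R.
Insert I: I > B → go right; I < Q → go left; I > C → go right. Place as right child of C.
Insert N: N > B → go right; N < Q → go left; N > C → go right; N > I → go right. Place as right child of I.
Insert Y: Y > B → go right; Y > Q → go right; Y > R → go right; Y < Z → go left. Place as left child of Z.
Insert K: K > B → go right; K < Q → go left; K > C → go right; K > I → go right; K < N → go left. Place as left child of N.
Insert U: U > B → go right; U > Q → go right; U > R → go right; U < Z → go left; U < Y → go left. Place as left child of Y.
Insert V: V > B → go right; V > Q → go right; V > R → go right; V < Z → go left; V < Y → go left; V > U → go right. Place as right child of U.
Insert S: S > B → go right; S > Q → go right; S > R → go right; S < Z → go left; S < Y → go left; S < U → go left. Place as left child of U.
Insert H: H > B → go right; H < Q → go left; H > C → go right; H < I → go left. Place as left child of I.
Insert G: G > B → go right; G < Q → go left; G > C → go right; G < I → go left; G < H → go left. Place as left child of H.
Insert W: W > B → go right; W > Q → go right; W > R → go right; W < Z → go left; W < Y → go left; W > U → go right; W > V → go right. Place as right child of V.
Insert P: P > B → go right; P < Q → go left; P > C → go right; P > I → go right; P > N → go right. Place as right child of N.
Insert X: X > B → go right; X > Q → go right; X > R → go right; X < Z → go left; X < Y → go left; X > U → go right; X > V → go right; X > W → go right. Place as right child of W.
Insert O: O > B → go right; O < Q → go left; O > C → go right; O > I → go right; O > N → go right; O < P → go left. Place as left child of P.
Insert T: T > B → go right; T > Q → go right; T > R → go right; T < Z → go left; T < Y → go left; T < U → go left; T > S → go right. Place as right child of S.

Subtree rooted at P contains: P, O — 2 nodes.

2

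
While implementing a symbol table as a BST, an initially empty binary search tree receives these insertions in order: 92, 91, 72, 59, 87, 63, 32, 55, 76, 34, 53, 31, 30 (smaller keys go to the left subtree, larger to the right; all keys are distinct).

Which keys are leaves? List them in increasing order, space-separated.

30 53 63 76

92: root
91: left child of 92 (depth 1)
72: left child of 91 (depth 2)
59: left child of 72 (depth 3)
87: right child of 72 (depth 3)
63: right child of 59 (depth 4)
32: left child of 59 (depth 4)
55: right child of 32 (depth 5)
76: left child of 87 (depth 4)
34: left child of 55 (depth 6)
53: right child of 34 (depth 7)
31: left child of 32 (depth 5)
30: left child of 31 (depth 6)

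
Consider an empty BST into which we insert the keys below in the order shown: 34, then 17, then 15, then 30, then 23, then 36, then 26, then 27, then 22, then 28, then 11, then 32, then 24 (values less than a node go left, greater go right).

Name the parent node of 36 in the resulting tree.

34: root
17: left child of 34 (depth 1)
15: left child of 17 (depth 2)
30: right child of 17 (depth 2)
23: left child of 30 (depth 3)
36: right child of 34 (depth 1)
26: right child of 23 (depth 4)
27: right child of 26 (depth 5)
22: left child of 23 (depth 4)
28: right child of 27 (depth 6)
11: left child of 15 (depth 3)
32: right child of 30 (depth 3)
24: left child of 26 (depth 5)

34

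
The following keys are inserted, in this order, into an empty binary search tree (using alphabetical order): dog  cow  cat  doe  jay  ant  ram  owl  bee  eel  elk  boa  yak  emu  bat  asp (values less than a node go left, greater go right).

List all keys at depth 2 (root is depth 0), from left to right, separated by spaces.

Insert dog: tree is empty, so dog becomes the root.
Insert cow: cow < dog → go left. Place as left child of dog.
Insert cat: cat < dog → go left; cat < cow → go left. Place as left child of cow.
Insert doe: doe < dog → go left; doe > cow → go right. Place as right child of cow.
Insert jay: jay > dog → go right. Place as right child of dog.
Insert ant: ant < dog → go left; ant < cow → go left; ant < cat → go left. Place as left child of cat.
Insert ram: ram > dog → go right; ram > jay → go right. Place as right child of jay.
Insert owl: owl > dog → go right; owl > jay → go right; owl < ram → go left. Place as left child of ram.
Insert bee: bee < dog → go left; bee < cow → go left; bee < cat → go left; bee > ant → go right. Place as right child of ant.
Insert eel: eel > dog → go right; eel < jay → go left. Place as left child of jay.
Insert elk: elk > dog → go right; elk < jay → go left; elk > eel → go right. Place as right child of eel.
Insert boa: boa < dog → go left; boa < cow → go left; boa < cat → go left; boa > ant → go right; boa > bee → go right. Place as right child of bee.
Insert yak: yak > dog → go right; yak > jay → go right; yak > ram → go right. Place as right child of ram.
Insert emu: emu > dog → go right; emu < jay → go left; emu > eel → go right; emu > elk → go right. Place as right child of elk.
Insert bat: bat < dog → go left; bat < cow → go left; bat < cat → go left; bat > ant → go right; bat < bee → go left. Place as left child of bee.
Insert asp: asp < dog → go left; asp < cow → go left; asp < cat → go left; asp > ant → go right; asp < bee → go left; asp < bat → go left. Place as left child of bat.

cat doe eel ram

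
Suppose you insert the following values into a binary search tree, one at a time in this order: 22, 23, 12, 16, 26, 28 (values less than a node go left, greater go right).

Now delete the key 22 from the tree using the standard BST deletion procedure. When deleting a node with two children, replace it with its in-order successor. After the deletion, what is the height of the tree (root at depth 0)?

Insert 22: tree is empty, so 22 becomes the root.
Insert 23: 23 > 22 → go right. Place as right child of 22.
Insert 12: 12 < 22 → go left. Place as left child of 22.
Insert 16: 16 < 22 → go left; 16 > 12 → go right. Place as right child of 12.
Insert 26: 26 > 22 → go right; 26 > 23 → go right. Place as right child of 23.
Insert 28: 28 > 22 → go right; 28 > 23 → go right; 28 > 26 → go right. Place as right child of 26.

Delete 22 (two children — replace with in-order successor).
After deletion, deepest node is 16 at depth 2.

2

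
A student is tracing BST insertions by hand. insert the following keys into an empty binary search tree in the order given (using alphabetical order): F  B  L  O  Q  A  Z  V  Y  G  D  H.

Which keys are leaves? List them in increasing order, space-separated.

A D H Y

F: root
B: left child of F (depth 1)
L: right child of F (depth 1)
O: right child of L (depth 2)
Q: right child of O (depth 3)
A: left child of B (depth 2)
Z: right child of Q (depth 4)
V: left child of Z (depth 5)
Y: right child of V (depth 6)
G: left child of L (depth 2)
D: right child of B (depth 2)
H: right child of G (depth 3)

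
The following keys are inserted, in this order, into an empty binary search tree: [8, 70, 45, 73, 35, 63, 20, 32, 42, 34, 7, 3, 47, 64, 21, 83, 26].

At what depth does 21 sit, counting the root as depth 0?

6

Insert 8: tree is empty, so 8 becomes the root.
Insert 70: 70 > 8 → go right. Place as right child of 8.
Insert 45: 45 > 8 → go right; 45 < 70 → go left. Place as left child of 70.
Insert 73: 73 > 8 → go right; 73 > 70 → go right. Place as right child of 70.
Insert 35: 35 > 8 → go right; 35 < 70 → go left; 35 < 45 → go left. Place as left child of 45.
Insert 63: 63 > 8 → go right; 63 < 70 → go left; 63 > 45 → go right. Place as right child of 45.
Insert 20: 20 > 8 → go right; 20 < 70 → go left; 20 < 45 → go left; 20 < 35 → go left. Place as left child of 35.
Insert 32: 32 > 8 → go right; 32 < 70 → go left; 32 < 45 → go left; 32 < 35 → go left; 32 > 20 → go right. Place as right child of 20.
Insert 42: 42 > 8 → go right; 42 < 70 → go left; 42 < 45 → go left; 42 > 35 → go right. Place as right child of 35.
Insert 34: 34 > 8 → go right; 34 < 70 → go left; 34 < 45 → go left; 34 < 35 → go left; 34 > 20 → go right; 34 > 32 → go right. Place as right child of 32.
Insert 7: 7 < 8 → go left. Place as left child of 8.
Insert 3: 3 < 8 → go left; 3 < 7 → go left. Place as left child of 7.
Insert 47: 47 > 8 → go right; 47 < 70 → go left; 47 > 45 → go right; 47 < 63 → go left. Place as left child of 63.
Insert 64: 64 > 8 → go right; 64 < 70 → go left; 64 > 45 → go right; 64 > 63 → go right. Place as right child of 63.
Insert 21: 21 > 8 → go right; 21 < 70 → go left; 21 < 45 → go left; 21 < 35 → go left; 21 > 20 → go right; 21 < 32 → go left. Place as left child of 32.
Insert 83: 83 > 8 → go right; 83 > 70 → go right; 83 > 73 → go right. Place as right child of 73.
Insert 26: 26 > 8 → go right; 26 < 70 → go left; 26 < 45 → go left; 26 < 35 → go left; 26 > 20 → go right; 26 < 32 → go left; 26 > 21 → go right. Place as right child of 21.

Path to 21: 8 → 70 → 45 → 35 → 20 → 32 → 21, which is 6 edges.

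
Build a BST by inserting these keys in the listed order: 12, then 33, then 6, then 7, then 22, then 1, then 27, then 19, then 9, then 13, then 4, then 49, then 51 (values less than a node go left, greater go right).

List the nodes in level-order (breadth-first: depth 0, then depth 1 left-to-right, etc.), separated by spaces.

12: root
33: right child of 12 (depth 1)
6: left child of 12 (depth 1)
7: right child of 6 (depth 2)
22: left child of 33 (depth 2)
1: left child of 6 (depth 2)
27: right child of 22 (depth 3)
19: left child of 22 (depth 3)
9: right child of 7 (depth 3)
13: left child of 19 (depth 4)
4: right child of 1 (depth 3)
49: right child of 33 (depth 2)
51: right child of 49 (depth 3)

12 6 33 1 7 22 49 4 9 19 27 51 13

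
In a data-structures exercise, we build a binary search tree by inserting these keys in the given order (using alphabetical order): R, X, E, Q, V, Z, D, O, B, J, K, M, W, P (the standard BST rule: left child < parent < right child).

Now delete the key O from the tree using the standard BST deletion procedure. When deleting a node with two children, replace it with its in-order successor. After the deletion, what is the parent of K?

J

Resulting structure (node: left, right):
  R: L=E, R=X
  X: L=V, R=Z
  E: L=D, R=Q
  Q: L=O, R=–
  V: L=–, R=W
  Z: L=–, R=–
  D: L=B, R=–
  O: L=J, R=P
  B: L=–, R=–
  J: L=–, R=K
  K: L=–, R=M
  M: L=–, R=–
  W: L=–, R=–
  P: L=–, R=–

Delete O (two children — replace with in-order successor).
After deletion, K's parent is J.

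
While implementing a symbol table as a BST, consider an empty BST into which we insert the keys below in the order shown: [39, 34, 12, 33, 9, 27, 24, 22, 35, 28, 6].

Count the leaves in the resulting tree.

39: root
34: left child of 39 (depth 1)
12: left child of 34 (depth 2)
33: right child of 12 (depth 3)
9: left child of 12 (depth 3)
27: left child of 33 (depth 4)
24: left child of 27 (depth 5)
22: left child of 24 (depth 6)
35: right child of 34 (depth 2)
28: right child of 27 (depth 5)
6: left child of 9 (depth 4)

Leaves: 6, 22, 28, 35 — 4 in total.

4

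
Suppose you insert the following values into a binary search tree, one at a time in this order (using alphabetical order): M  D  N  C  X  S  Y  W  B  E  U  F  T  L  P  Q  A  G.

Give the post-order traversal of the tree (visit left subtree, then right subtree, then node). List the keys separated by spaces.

A B C G L F E D Q P T U W S Y X N M

Insert M: tree is empty, so M becomes the root.
Insert D: D < M → go left. Place as left child of M.
Insert N: N > M → go right. Place as right child of M.
Insert C: C < M → go left; C < D → go left. Place as left child of D.
Insert X: X > M → go right; X > N → go right. Place as right child of N.
Insert S: S > M → go right; S > N → go right; S < X → go left. Place as left child of X.
Insert Y: Y > M → go right; Y > N → go right; Y > X → go right. Place as right child of X.
Insert W: W > M → go right; W > N → go right; W < X → go left; W > S → go right. Place as right child of S.
Insert B: B < M → go left; B < D → go left; B < C → go left. Place as left child of C.
Insert E: E < M → go left; E > D → go right. Place as right child of D.
Insert U: U > M → go right; U > N → go right; U < X → go left; U > S → go right; U < W → go left. Place as left child of W.
Insert F: F < M → go left; F > D → go right; F > E → go right. Place as right child of E.
Insert T: T > M → go right; T > N → go right; T < X → go left; T > S → go right; T < W → go left; T < U → go left. Place as left child of U.
Insert L: L < M → go left; L > D → go right; L > E → go right; L > F → go right. Place as right child of F.
Insert P: P > M → go right; P > N → go right; P < X → go left; P < S → go left. Place as left child of S.
Insert Q: Q > M → go right; Q > N → go right; Q < X → go left; Q < S → go left; Q > P → go right. Place as right child of P.
Insert A: A < M → go left; A < D → go left; A < C → go left; A < B → go left. Place as left child of B.
Insert G: G < M → go left; G > D → go right; G > E → go right; G > F → go right; G < L → go left. Place as left child of L.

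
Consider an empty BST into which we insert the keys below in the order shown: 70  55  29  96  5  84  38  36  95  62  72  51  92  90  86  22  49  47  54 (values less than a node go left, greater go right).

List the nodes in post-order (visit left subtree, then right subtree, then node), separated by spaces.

Insert 70: tree is empty, so 70 becomes the root.
Insert 55: 55 < 70 → go left. Place as left child of 70.
Insert 29: 29 < 70 → go left; 29 < 55 → go left. Place as left child of 55.
Insert 96: 96 > 70 → go right. Place as right child of 70.
Insert 5: 5 < 70 → go left; 5 < 55 → go left; 5 < 29 → go left. Place as left child of 29.
Insert 84: 84 > 70 → go right; 84 < 96 → go left. Place as left child of 96.
Insert 38: 38 < 70 → go left; 38 < 55 → go left; 38 > 29 → go right. Place as right child of 29.
Insert 36: 36 < 70 → go left; 36 < 55 → go left; 36 > 29 → go right; 36 < 38 → go left. Place as left child of 38.
Insert 95: 95 > 70 → go right; 95 < 96 → go left; 95 > 84 → go right. Place as right child of 84.
Insert 62: 62 < 70 → go left; 62 > 55 → go right. Place as right child of 55.
Insert 72: 72 > 70 → go right; 72 < 96 → go left; 72 < 84 → go left. Place as left child of 84.
Insert 51: 51 < 70 → go left; 51 < 55 → go left; 51 > 29 → go right; 51 > 38 → go right. Place as right child of 38.
Insert 92: 92 > 70 → go right; 92 < 96 → go left; 92 > 84 → go right; 92 < 95 → go left. Place as left child of 95.
Insert 90: 90 > 70 → go right; 90 < 96 → go left; 90 > 84 → go right; 90 < 95 → go left; 90 < 92 → go left. Place as left child of 92.
Insert 86: 86 > 70 → go right; 86 < 96 → go left; 86 > 84 → go right; 86 < 95 → go left; 86 < 92 → go left; 86 < 90 → go left. Place as left child of 90.
Insert 22: 22 < 70 → go left; 22 < 55 → go left; 22 < 29 → go left; 22 > 5 → go right. Place as right child of 5.
Insert 49: 49 < 70 → go left; 49 < 55 → go left; 49 > 29 → go right; 49 > 38 → go right; 49 < 51 → go left. Place as left child of 51.
Insert 47: 47 < 70 → go left; 47 < 55 → go left; 47 > 29 → go right; 47 > 38 → go right; 47 < 51 → go left; 47 < 49 → go left. Place as left child of 49.
Insert 54: 54 < 70 → go left; 54 < 55 → go left; 54 > 29 → go right; 54 > 38 → go right; 54 > 51 → go right. Place as right child of 51.

22 5 36 47 49 54 51 38 29 62 55 72 86 90 92 95 84 96 70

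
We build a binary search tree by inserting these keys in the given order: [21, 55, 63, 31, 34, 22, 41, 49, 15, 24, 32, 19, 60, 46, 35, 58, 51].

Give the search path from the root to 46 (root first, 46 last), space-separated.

Insert 21: tree is empty, so 21 becomes the root.
Insert 55: 55 > 21 → go right. Place as right child of 21.
Insert 63: 63 > 21 → go right; 63 > 55 → go right. Place as right child of 55.
Insert 31: 31 > 21 → go right; 31 < 55 → go left. Place as left child of 55.
Insert 34: 34 > 21 → go right; 34 < 55 → go left; 34 > 31 → go right. Place as right child of 31.
Insert 22: 22 > 21 → go right; 22 < 55 → go left; 22 < 31 → go left. Place as left child of 31.
Insert 41: 41 > 21 → go right; 41 < 55 → go left; 41 > 31 → go right; 41 > 34 → go right. Place as right child of 34.
Insert 49: 49 > 21 → go right; 49 < 55 → go left; 49 > 31 → go right; 49 > 34 → go right; 49 > 41 → go right. Place as right child of 41.
Insert 15: 15 < 21 → go left. Place as left child of 21.
Insert 24: 24 > 21 → go right; 24 < 55 → go left; 24 < 31 → go left; 24 > 22 → go right. Place as right child of 22.
Insert 32: 32 > 21 → go right; 32 < 55 → go left; 32 > 31 → go right; 32 < 34 → go left. Place as left child of 34.
Insert 19: 19 < 21 → go left; 19 > 15 → go right. Place as right child of 15.
Insert 60: 60 > 21 → go right; 60 > 55 → go right; 60 < 63 → go left. Place as left child of 63.
Insert 46: 46 > 21 → go right; 46 < 55 → go left; 46 > 31 → go right; 46 > 34 → go right; 46 > 41 → go right; 46 < 49 → go left. Place as left child of 49.
Insert 35: 35 > 21 → go right; 35 < 55 → go left; 35 > 31 → go right; 35 > 34 → go right; 35 < 41 → go left. Place as left child of 41.
Insert 58: 58 > 21 → go right; 58 > 55 → go right; 58 < 63 → go left; 58 < 60 → go left. Place as left child of 60.
Insert 51: 51 > 21 → go right; 51 < 55 → go left; 51 > 31 → go right; 51 > 34 → go right; 51 > 41 → go right; 51 > 49 → go right. Place as right child of 49.

21 55 31 34 41 49 46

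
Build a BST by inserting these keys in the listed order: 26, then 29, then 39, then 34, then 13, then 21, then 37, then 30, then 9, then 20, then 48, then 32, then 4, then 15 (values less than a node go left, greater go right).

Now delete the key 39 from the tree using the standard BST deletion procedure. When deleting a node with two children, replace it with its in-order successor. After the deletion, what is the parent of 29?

Insert 26: tree is empty, so 26 becomes the root.
Insert 29: 29 > 26 → go right. Place as right child of 26.
Insert 39: 39 > 26 → go right; 39 > 29 → go right. Place as right child of 29.
Insert 34: 34 > 26 → go right; 34 > 29 → go right; 34 < 39 → go left. Place as left child of 39.
Insert 13: 13 < 26 → go left. Place as left child of 26.
Insert 21: 21 < 26 → go left; 21 > 13 → go right. Place as right child of 13.
Insert 37: 37 > 26 → go right; 37 > 29 → go right; 37 < 39 → go left; 37 > 34 → go right. Place as right child of 34.
Insert 30: 30 > 26 → go right; 30 > 29 → go right; 30 < 39 → go left; 30 < 34 → go left. Place as left child of 34.
Insert 9: 9 < 26 → go left; 9 < 13 → go left. Place as left child of 13.
Insert 20: 20 < 26 → go left; 20 > 13 → go right; 20 < 21 → go left. Place as left child of 21.
Insert 48: 48 > 26 → go right; 48 > 29 → go right; 48 > 39 → go right. Place as right child of 39.
Insert 32: 32 > 26 → go right; 32 > 29 → go right; 32 < 39 → go left; 32 < 34 → go left; 32 > 30 → go right. Place as right child of 30.
Insert 4: 4 < 26 → go left; 4 < 13 → go left; 4 < 9 → go left. Place as left child of 9.
Insert 15: 15 < 26 → go left; 15 > 13 → go right; 15 < 21 → go left; 15 < 20 → go left. Place as left child of 20.

Delete 39 (two children — replace with in-order successor).
After deletion, 29's parent is 26.

26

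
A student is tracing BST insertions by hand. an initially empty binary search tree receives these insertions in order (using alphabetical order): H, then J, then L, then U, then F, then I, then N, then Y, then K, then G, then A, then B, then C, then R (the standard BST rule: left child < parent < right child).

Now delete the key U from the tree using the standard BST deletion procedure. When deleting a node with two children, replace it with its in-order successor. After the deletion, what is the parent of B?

H: root
J: right child of H (depth 1)
L: right child of J (depth 2)
U: right child of L (depth 3)
F: left child of H (depth 1)
I: left child of J (depth 2)
N: left child of U (depth 4)
Y: right child of U (depth 4)
K: left child of L (depth 3)
G: right child of F (depth 2)
A: left child of F (depth 2)
B: right child of A (depth 3)
C: right child of B (depth 4)
R: right child of N (depth 5)

Delete U (two children — replace with in-order successor).
After deletion, B's parent is A.

A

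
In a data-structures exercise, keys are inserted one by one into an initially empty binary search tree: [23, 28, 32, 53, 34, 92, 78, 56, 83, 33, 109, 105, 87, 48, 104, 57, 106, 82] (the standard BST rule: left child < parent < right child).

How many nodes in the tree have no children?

23: root
28: right child of 23 (depth 1)
32: right child of 28 (depth 2)
53: right child of 32 (depth 3)
34: left child of 53 (depth 4)
92: right child of 53 (depth 4)
78: left child of 92 (depth 5)
56: left child of 78 (depth 6)
83: right child of 78 (depth 6)
33: left child of 34 (depth 5)
109: right child of 92 (depth 5)
105: left child of 109 (depth 6)
87: right child of 83 (depth 7)
48: right child of 34 (depth 5)
104: left child of 105 (depth 7)
57: right child of 56 (depth 7)
106: right child of 105 (depth 7)
82: left child of 83 (depth 7)

Leaves: 33, 48, 57, 82, 87, 104, 106 — 7 in total.

7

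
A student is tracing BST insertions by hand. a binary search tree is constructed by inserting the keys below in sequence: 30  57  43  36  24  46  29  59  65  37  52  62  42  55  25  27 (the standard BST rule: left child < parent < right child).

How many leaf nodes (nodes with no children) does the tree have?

4

30: root
57: right child of 30 (depth 1)
43: left child of 57 (depth 2)
36: left child of 43 (depth 3)
24: left child of 30 (depth 1)
46: right child of 43 (depth 3)
29: right child of 24 (depth 2)
59: right child of 57 (depth 2)
65: right child of 59 (depth 3)
37: right child of 36 (depth 4)
52: right child of 46 (depth 4)
62: left child of 65 (depth 4)
42: right child of 37 (depth 5)
55: right child of 52 (depth 5)
25: left child of 29 (depth 3)
27: right child of 25 (depth 4)

Leaves: 27, 42, 55, 62 — 4 in total.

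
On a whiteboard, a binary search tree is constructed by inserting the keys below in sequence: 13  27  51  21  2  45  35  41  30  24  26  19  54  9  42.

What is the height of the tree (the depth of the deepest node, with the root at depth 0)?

6

Insert 13: tree is empty, so 13 becomes the root.
Insert 27: 27 > 13 → go right. Place as right child of 13.
Insert 51: 51 > 13 → go right; 51 > 27 → go right. Place as right child of 27.
Insert 21: 21 > 13 → go right; 21 < 27 → go left. Place as left child of 27.
Insert 2: 2 < 13 → go left. Place as left child of 13.
Insert 45: 45 > 13 → go right; 45 > 27 → go right; 45 < 51 → go left. Place as left child of 51.
Insert 35: 35 > 13 → go right; 35 > 27 → go right; 35 < 51 → go left; 35 < 45 → go left. Place as left child of 45.
Insert 41: 41 > 13 → go right; 41 > 27 → go right; 41 < 51 → go left; 41 < 45 → go left; 41 > 35 → go right. Place as right child of 35.
Insert 30: 30 > 13 → go right; 30 > 27 → go right; 30 < 51 → go left; 30 < 45 → go left; 30 < 35 → go left. Place as left child of 35.
Insert 24: 24 > 13 → go right; 24 < 27 → go left; 24 > 21 → go right. Place as right child of 21.
Insert 26: 26 > 13 → go right; 26 < 27 → go left; 26 > 21 → go right; 26 > 24 → go right. Place as right child of 24.
Insert 19: 19 > 13 → go right; 19 < 27 → go left; 19 < 21 → go left. Place as left child of 21.
Insert 54: 54 > 13 → go right; 54 > 27 → go right; 54 > 51 → go right. Place as right child of 51.
Insert 9: 9 < 13 → go left; 9 > 2 → go right. Place as right child of 2.
Insert 42: 42 > 13 → go right; 42 > 27 → go right; 42 < 51 → go left; 42 < 45 → go left; 42 > 35 → go right; 42 > 41 → go right. Place as right child of 41.

The deepest node is 42 at depth 6.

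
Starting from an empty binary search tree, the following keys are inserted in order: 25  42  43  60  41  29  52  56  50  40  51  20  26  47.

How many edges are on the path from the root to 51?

6

Resulting structure (node: left, right):
  25: L=20, R=42
  42: L=41, R=43
  43: L=–, R=60
  60: L=52, R=–
  41: L=29, R=–
  29: L=26, R=40
  52: L=50, R=56
  56: L=–, R=–
  50: L=47, R=51
  40: L=–, R=–
  51: L=–, R=–
  20: L=–, R=–
  26: L=–, R=–
  47: L=–, R=–

Path to 51: 25 → 42 → 43 → 60 → 52 → 50 → 51, which is 6 edges.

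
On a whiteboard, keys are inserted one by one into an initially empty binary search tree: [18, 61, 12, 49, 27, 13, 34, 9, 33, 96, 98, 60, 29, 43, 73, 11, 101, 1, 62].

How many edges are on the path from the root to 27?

Insert 18: tree is empty, so 18 becomes the root.
Insert 61: 61 > 18 → go right. Place as right child of 18.
Insert 12: 12 < 18 → go left. Place as left child of 18.
Insert 49: 49 > 18 → go right; 49 < 61 → go left. Place as left child of 61.
Insert 27: 27 > 18 → go right; 27 < 61 → go left; 27 < 49 → go left. Place as left child of 49.
Insert 13: 13 < 18 → go left; 13 > 12 → go right. Place as right child of 12.
Insert 34: 34 > 18 → go right; 34 < 61 → go left; 34 < 49 → go left; 34 > 27 → go right. Place as right child of 27.
Insert 9: 9 < 18 → go left; 9 < 12 → go left. Place as left child of 12.
Insert 33: 33 > 18 → go right; 33 < 61 → go left; 33 < 49 → go left; 33 > 27 → go right; 33 < 34 → go left. Place as left child of 34.
Insert 96: 96 > 18 → go right; 96 > 61 → go right. Place as right child of 61.
Insert 98: 98 > 18 → go right; 98 > 61 → go right; 98 > 96 → go right. Place as right child of 96.
Insert 60: 60 > 18 → go right; 60 < 61 → go left; 60 > 49 → go right. Place as right child of 49.
Insert 29: 29 > 18 → go right; 29 < 61 → go left; 29 < 49 → go left; 29 > 27 → go right; 29 < 34 → go left; 29 < 33 → go left. Place as left child of 33.
Insert 43: 43 > 18 → go right; 43 < 61 → go left; 43 < 49 → go left; 43 > 27 → go right; 43 > 34 → go right. Place as right child of 34.
Insert 73: 73 > 18 → go right; 73 > 61 → go right; 73 < 96 → go left. Place as left child of 96.
Insert 11: 11 < 18 → go left; 11 < 12 → go left; 11 > 9 → go right. Place as right child of 9.
Insert 101: 101 > 18 → go right; 101 > 61 → go right; 101 > 96 → go right; 101 > 98 → go right. Place as right child of 98.
Insert 1: 1 < 18 → go left; 1 < 12 → go left; 1 < 9 → go left. Place as left child of 9.
Insert 62: 62 > 18 → go right; 62 > 61 → go right; 62 < 96 → go left; 62 < 73 → go left. Place as left child of 73.

Path to 27: 18 → 61 → 49 → 27, which is 3 edges.

3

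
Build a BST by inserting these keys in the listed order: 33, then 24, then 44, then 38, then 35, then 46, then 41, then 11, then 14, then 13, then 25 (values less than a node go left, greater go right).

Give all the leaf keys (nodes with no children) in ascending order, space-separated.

13 25 35 41 46

33: root
24: left child of 33 (depth 1)
44: right child of 33 (depth 1)
38: left child of 44 (depth 2)
35: left child of 38 (depth 3)
46: right child of 44 (depth 2)
41: right child of 38 (depth 3)
11: left child of 24 (depth 2)
14: right child of 11 (depth 3)
13: left child of 14 (depth 4)
25: right child of 24 (depth 2)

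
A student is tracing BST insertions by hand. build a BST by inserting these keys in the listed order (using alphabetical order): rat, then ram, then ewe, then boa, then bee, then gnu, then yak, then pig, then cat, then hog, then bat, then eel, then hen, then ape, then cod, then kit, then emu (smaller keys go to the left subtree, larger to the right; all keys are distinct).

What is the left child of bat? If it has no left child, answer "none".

ape

Insert rat: tree is empty, so rat becomes the root.
Insert ram: ram < rat → go left. Place as left child of rat.
Insert ewe: ewe < rat → go left; ewe < ram → go left. Place as left child of ram.
Insert boa: boa < rat → go left; boa < ram → go left; boa < ewe → go left. Place as left child of ewe.
Insert bee: bee < rat → go left; bee < ram → go left; bee < ewe → go left; bee < boa → go left. Place as left child of boa.
Insert gnu: gnu < rat → go left; gnu < ram → go left; gnu > ewe → go right. Place as right child of ewe.
Insert yak: yak > rat → go right. Place as right child of rat.
Insert pig: pig < rat → go left; pig < ram → go left; pig > ewe → go right; pig > gnu → go right. Place as right child of gnu.
Insert cat: cat < rat → go left; cat < ram → go left; cat < ewe → go left; cat > boa → go right. Place as right child of boa.
Insert hog: hog < rat → go left; hog < ram → go left; hog > ewe → go right; hog > gnu → go right; hog < pig → go left. Place as left child of pig.
Insert bat: bat < rat → go left; bat < ram → go left; bat < ewe → go left; bat < boa → go left; bat < bee → go left. Place as left child of bee.
Insert eel: eel < rat → go left; eel < ram → go left; eel < ewe → go left; eel > boa → go right; eel > cat → go right. Place as right child of cat.
Insert hen: hen < rat → go left; hen < ram → go left; hen > ewe → go right; hen > gnu → go right; hen < pig → go left; hen < hog → go left. Place as left child of hog.
Insert ape: ape < rat → go left; ape < ram → go left; ape < ewe → go left; ape < boa → go left; ape < bee → go left; ape < bat → go left. Place as left child of bat.
Insert cod: cod < rat → go left; cod < ram → go left; cod < ewe → go left; cod > boa → go right; cod > cat → go right; cod < eel → go left. Place as left child of eel.
Insert kit: kit < rat → go left; kit < ram → go left; kit > ewe → go right; kit > gnu → go right; kit < pig → go left; kit > hog → go right. Place as right child of hog.
Insert emu: emu < rat → go left; emu < ram → go left; emu < ewe → go left; emu > boa → go right; emu > cat → go right; emu > eel → go right. Place as right child of eel.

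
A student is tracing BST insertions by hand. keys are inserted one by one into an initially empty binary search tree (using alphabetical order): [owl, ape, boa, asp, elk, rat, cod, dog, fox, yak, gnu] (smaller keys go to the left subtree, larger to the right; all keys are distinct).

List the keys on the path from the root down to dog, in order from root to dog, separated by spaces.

owl ape boa elk cod dog

Resulting structure (node: left, right):
  owl: L=ape, R=rat
  ape: L=–, R=boa
  boa: L=asp, R=elk
  asp: L=–, R=–
  elk: L=cod, R=fox
  rat: L=–, R=yak
  cod: L=–, R=dog
  dog: L=–, R=–
  fox: L=–, R=gnu
  yak: L=–, R=–
  gnu: L=–, R=–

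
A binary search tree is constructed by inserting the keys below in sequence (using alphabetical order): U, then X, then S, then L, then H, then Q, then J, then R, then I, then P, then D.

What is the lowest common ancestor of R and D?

Resulting structure (node: left, right):
  U: L=S, R=X
  X: L=–, R=–
  S: L=L, R=–
  L: L=H, R=Q
  H: L=D, R=J
  Q: L=P, R=R
  J: L=I, R=–
  R: L=–, R=–
  I: L=–, R=–
  P: L=–, R=–
  D: L=–, R=–

Path to R: U → S → L → Q → R
Path to D: U → S → L → H → D
The paths share a prefix ending at L, then split left and right.

L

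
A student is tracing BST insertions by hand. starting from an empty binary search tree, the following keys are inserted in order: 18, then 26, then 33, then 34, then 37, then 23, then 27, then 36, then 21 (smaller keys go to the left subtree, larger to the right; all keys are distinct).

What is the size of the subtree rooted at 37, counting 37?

2

18: root
26: right child of 18 (depth 1)
33: right child of 26 (depth 2)
34: right child of 33 (depth 3)
37: right child of 34 (depth 4)
23: left child of 26 (depth 2)
27: left child of 33 (depth 3)
36: left child of 37 (depth 5)
21: left child of 23 (depth 3)

Subtree rooted at 37 contains: 37, 36 — 2 nodes.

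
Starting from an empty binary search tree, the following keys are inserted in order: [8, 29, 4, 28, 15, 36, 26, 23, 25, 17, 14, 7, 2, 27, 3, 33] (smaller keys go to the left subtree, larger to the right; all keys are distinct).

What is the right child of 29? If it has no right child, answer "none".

36

8: root
29: right child of 8 (depth 1)
4: left child of 8 (depth 1)
28: left child of 29 (depth 2)
15: left child of 28 (depth 3)
36: right child of 29 (depth 2)
26: right child of 15 (depth 4)
23: left child of 26 (depth 5)
25: right child of 23 (depth 6)
17: left child of 23 (depth 6)
14: left child of 15 (depth 4)
7: right child of 4 (depth 2)
2: left child of 4 (depth 2)
27: right child of 26 (depth 5)
3: right child of 2 (depth 3)
33: left child of 36 (depth 3)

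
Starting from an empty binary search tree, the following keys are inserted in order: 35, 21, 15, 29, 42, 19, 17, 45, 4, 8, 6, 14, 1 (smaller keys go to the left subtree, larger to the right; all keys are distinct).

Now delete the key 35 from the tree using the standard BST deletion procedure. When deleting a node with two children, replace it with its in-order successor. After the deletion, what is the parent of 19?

15

35: root
21: left child of 35 (depth 1)
15: left child of 21 (depth 2)
29: right child of 21 (depth 2)
42: right child of 35 (depth 1)
19: right child of 15 (depth 3)
17: left child of 19 (depth 4)
45: right child of 42 (depth 2)
4: left child of 15 (depth 3)
8: right child of 4 (depth 4)
6: left child of 8 (depth 5)
14: right child of 8 (depth 5)
1: left child of 4 (depth 4)

Delete 35 (two children — replace with in-order successor).
After deletion, 19's parent is 15.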